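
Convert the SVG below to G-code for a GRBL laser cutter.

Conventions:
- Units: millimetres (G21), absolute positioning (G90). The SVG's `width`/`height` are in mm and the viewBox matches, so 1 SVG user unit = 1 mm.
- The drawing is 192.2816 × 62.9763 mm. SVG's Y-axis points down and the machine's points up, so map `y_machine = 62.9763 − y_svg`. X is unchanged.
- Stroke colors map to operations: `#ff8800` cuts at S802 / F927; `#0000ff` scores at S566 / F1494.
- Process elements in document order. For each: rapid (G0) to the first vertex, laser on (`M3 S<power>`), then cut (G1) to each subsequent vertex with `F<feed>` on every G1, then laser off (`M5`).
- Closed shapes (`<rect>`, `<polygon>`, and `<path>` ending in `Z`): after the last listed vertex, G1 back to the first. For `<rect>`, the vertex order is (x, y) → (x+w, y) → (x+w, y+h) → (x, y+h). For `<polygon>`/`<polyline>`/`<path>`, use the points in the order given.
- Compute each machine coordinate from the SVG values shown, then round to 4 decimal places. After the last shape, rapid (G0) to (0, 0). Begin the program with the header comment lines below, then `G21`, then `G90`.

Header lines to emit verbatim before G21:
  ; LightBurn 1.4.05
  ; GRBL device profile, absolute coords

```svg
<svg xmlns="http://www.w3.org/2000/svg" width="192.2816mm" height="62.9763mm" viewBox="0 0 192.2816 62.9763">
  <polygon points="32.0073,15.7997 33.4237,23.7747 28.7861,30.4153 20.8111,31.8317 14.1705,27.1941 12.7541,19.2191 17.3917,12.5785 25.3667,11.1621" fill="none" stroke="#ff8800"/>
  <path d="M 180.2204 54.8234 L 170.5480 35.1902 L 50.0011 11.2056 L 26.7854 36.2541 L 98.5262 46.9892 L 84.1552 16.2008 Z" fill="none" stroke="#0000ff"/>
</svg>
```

; LightBurn 1.4.05
; GRBL device profile, absolute coords
G21
G90
G0 X32.0073 Y47.1766
M3 S802
G1 X33.4237 Y39.2016 F927
G1 X28.7861 Y32.5610 F927
G1 X20.8111 Y31.1446 F927
G1 X14.1705 Y35.7822 F927
G1 X12.7541 Y43.7572 F927
G1 X17.3917 Y50.3978 F927
G1 X25.3667 Y51.8142 F927
G1 X32.0073 Y47.1766 F927
M5
G0 X180.2204 Y8.1529
M3 S566
G1 X170.5480 Y27.7861 F1494
G1 X50.0011 Y51.7707 F1494
G1 X26.7854 Y26.7222 F1494
G1 X98.5262 Y15.9871 F1494
G1 X84.1552 Y46.7755 F1494
G1 X180.2204 Y8.1529 F1494
M5
G0 X0.0000 Y0.0000

Since the viewBox matches the mm dimensions, user units are millimetres directly. The only transform is the Y-flip y_m = 62.9763 − y_svg.

Shape 1 is a regular polygon drawn with `<polygon>`. Its stroke #ff8800 means cut at S802, F927. After flipping Y the toolpath is (32.0073,47.1766) → (33.4237,39.2016) → (28.7861,32.5610) → (20.8111,31.1446) → (14.1705,35.7822) → (12.7541,43.7572) → (17.3917,50.3978) → (25.3667,51.8142) → (32.0073,47.1766), returning to the start.

Shape 2 is a closed polygon drawn with `<path>`. Its stroke #0000ff means score at S566, F1494. After flipping Y the toolpath is (180.2204,8.1529) → (170.5480,27.7861) → (50.0011,51.7707) → (26.7854,26.7222) → (98.5262,15.9871) → (84.1552,46.7755) → (180.2204,8.1529), returning to the start.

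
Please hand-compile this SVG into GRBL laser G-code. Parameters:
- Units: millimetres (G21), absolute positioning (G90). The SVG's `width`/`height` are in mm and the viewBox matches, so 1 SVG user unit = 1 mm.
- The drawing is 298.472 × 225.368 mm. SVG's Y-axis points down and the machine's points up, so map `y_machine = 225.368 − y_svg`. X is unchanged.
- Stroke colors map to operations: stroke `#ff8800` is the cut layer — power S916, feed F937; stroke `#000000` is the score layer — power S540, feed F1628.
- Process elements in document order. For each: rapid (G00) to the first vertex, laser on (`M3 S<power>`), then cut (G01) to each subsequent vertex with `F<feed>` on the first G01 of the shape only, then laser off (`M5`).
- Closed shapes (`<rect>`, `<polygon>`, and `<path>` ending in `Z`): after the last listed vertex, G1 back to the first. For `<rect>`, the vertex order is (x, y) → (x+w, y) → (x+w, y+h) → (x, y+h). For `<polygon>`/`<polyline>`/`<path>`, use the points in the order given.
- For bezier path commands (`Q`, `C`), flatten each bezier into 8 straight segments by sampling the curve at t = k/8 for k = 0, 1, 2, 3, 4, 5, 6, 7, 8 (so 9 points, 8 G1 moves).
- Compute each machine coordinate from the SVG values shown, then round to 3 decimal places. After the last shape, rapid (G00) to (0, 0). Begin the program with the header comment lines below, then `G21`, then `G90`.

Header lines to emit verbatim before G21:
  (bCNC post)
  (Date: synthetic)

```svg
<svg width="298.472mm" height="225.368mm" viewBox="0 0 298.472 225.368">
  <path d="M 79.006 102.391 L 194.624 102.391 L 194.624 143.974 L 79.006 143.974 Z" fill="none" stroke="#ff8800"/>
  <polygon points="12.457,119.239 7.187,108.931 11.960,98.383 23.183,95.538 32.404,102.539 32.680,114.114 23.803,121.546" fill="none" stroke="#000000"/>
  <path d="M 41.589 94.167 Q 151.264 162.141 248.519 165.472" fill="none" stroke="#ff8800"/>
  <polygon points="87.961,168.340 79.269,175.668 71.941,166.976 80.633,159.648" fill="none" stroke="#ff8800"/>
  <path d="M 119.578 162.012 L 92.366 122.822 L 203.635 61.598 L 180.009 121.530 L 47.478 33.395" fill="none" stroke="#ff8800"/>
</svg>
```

viewBox `0 0 298.472 225.368` with mm width/height → 1 unit = 1 mm. Flip: y_m = 225.368 − y_svg.

**Shape 1** — `<path>` rectangle, stroke `#ff8800` → cut (S916, F937). Machine vertices: (79.006,122.977) → (194.624,122.977) → (194.624,81.394) → (79.006,81.394) → (79.006,122.977). Closed: final G1 returns to the first vertex.

**Shape 2** — `<polygon>` regular polygon, stroke `#000000` → score (S540, F1628). Machine vertices: (12.457,106.129) → (7.187,116.437) → (11.960,126.985) → (23.183,129.830) → (32.404,122.829) → (32.680,111.254) → (23.803,103.822) → (12.457,106.129). Closed: final G1 returns to the first vertex.

**Shape 3** — `<path>` quadratic bezier, stroke `#ff8800` → cut (S916, F937). Control points (SVG): P0=(41.589,94.167), P1=(151.264,162.141), P2=(248.519,165.472); sampled at t=k/8. Machine vertices: (41.589,131.201) → (68.814,115.218) → (95.650,101.254) → (122.099,89.311) → (148.159,79.388) → (173.831,71.485) → (199.115,65.602) → (224.011,61.739) → (248.519,59.896). Open path.

**Shape 4** — `<polygon>` regular polygon, stroke `#ff8800` → cut (S916, F937). Machine vertices: (87.961,57.028) → (79.269,49.700) → (71.941,58.392) → (80.633,65.720) → (87.961,57.028). Closed: final G1 returns to the first vertex.

**Shape 5** — `<path>` open polyline, stroke `#ff8800` → cut (S916, F937). Machine vertices: (119.578,63.356) → (92.366,102.546) → (203.635,163.770) → (180.009,103.838) → (47.478,191.973). Open path.

(bCNC post)
(Date: synthetic)
G21
G90
G00 X79.006 Y122.977
M3 S916
G01 X194.624 Y122.977 F937
G01 X194.624 Y81.394
G01 X79.006 Y81.394
G01 X79.006 Y122.977
M5
G00 X12.457 Y106.129
M3 S540
G01 X7.187 Y116.437 F1628
G01 X11.960 Y126.985
G01 X23.183 Y129.830
G01 X32.404 Y122.829
G01 X32.680 Y111.254
G01 X23.803 Y103.822
G01 X12.457 Y106.129
M5
G00 X41.589 Y131.201
M3 S916
G01 X68.814 Y115.218 F937
G01 X95.650 Y101.254
G01 X122.099 Y89.311
G01 X148.159 Y79.388
G01 X173.831 Y71.485
G01 X199.115 Y65.602
G01 X224.011 Y61.739
G01 X248.519 Y59.896
M5
G00 X87.961 Y57.028
M3 S916
G01 X79.269 Y49.700 F937
G01 X71.941 Y58.392
G01 X80.633 Y65.720
G01 X87.961 Y57.028
M5
G00 X119.578 Y63.356
M3 S916
G01 X92.366 Y102.546 F937
G01 X203.635 Y163.770
G01 X180.009 Y103.838
G01 X47.478 Y191.973
M5
G00 X0.000 Y0.000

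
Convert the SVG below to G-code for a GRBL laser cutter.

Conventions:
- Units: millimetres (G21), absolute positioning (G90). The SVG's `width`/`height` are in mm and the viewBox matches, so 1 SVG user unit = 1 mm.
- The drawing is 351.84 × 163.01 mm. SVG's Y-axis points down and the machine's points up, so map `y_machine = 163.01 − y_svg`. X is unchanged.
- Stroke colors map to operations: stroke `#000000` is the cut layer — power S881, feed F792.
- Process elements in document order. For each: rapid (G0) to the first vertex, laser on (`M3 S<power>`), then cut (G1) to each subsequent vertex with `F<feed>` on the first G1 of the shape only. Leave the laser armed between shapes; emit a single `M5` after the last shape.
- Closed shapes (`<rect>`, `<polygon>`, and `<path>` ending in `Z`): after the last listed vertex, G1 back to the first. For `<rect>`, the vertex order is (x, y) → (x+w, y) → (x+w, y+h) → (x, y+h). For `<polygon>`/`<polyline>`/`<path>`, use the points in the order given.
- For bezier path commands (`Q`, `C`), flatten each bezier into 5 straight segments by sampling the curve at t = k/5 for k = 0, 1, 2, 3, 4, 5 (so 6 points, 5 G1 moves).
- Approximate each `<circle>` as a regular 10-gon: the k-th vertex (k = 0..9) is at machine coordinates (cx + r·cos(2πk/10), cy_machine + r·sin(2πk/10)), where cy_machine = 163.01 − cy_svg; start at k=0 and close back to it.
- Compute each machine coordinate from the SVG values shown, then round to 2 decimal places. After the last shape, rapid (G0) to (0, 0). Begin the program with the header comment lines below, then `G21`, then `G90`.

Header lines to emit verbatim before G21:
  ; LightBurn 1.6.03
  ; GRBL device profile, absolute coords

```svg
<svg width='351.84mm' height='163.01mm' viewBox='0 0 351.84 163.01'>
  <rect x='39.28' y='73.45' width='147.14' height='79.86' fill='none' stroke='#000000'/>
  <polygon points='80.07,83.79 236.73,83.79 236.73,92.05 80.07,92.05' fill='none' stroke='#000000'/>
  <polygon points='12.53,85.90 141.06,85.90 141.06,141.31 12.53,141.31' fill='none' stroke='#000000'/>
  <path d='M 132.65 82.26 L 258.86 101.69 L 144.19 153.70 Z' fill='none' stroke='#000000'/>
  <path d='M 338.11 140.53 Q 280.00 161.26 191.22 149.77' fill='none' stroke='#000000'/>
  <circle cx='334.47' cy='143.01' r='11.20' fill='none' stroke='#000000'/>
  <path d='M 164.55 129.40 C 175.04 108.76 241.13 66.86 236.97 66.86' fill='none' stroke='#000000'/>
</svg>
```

; LightBurn 1.6.03
; GRBL device profile, absolute coords
G21
G90
G0 X39.28 Y89.56
M3 S881
G1 X186.42 Y89.56 F792
G1 X186.42 Y9.70
G1 X39.28 Y9.70
G1 X39.28 Y89.56
G0 X80.07 Y79.22
M3 S881
G1 X236.73 Y79.22 F792
G1 X236.73 Y70.96
G1 X80.07 Y70.96
G1 X80.07 Y79.22
G0 X12.53 Y77.11
M3 S881
G1 X141.06 Y77.11 F792
G1 X141.06 Y21.70
G1 X12.53 Y21.70
G1 X12.53 Y77.11
G0 X132.65 Y80.75
M3 S881
G1 X258.86 Y61.32 F792
G1 X144.19 Y9.31
G1 X132.65 Y80.75
G0 X338.11 Y22.48
M3 S881
G1 X313.64 Y15.48 F792
G1 X286.71 Y11.05
G1 X257.34 Y9.20
G1 X225.51 Y9.93
G1 X191.22 Y13.24
G0 X345.67 Y20.00
M3 S881
G1 X343.53 Y26.58 F792
G1 X337.93 Y30.65
G1 X331.01 Y30.65
G1 X325.41 Y26.58
G1 X323.27 Y20.00
G1 X325.41 Y13.42
G1 X331.01 Y9.35
G1 X337.93 Y9.35
G1 X343.53 Y13.42
G1 X345.67 Y20.00
G0 X164.55 Y33.61
M3 S881
G1 X176.51 Y48.04 F792
G1 X195.77 Y64.54
G1 X216.30 Y80.08
G1 X232.04 Y91.63
G1 X236.97 Y96.15
M5
G0 X0.00 Y0.00

1 u = 1 mm; y_m = 163.01 − y.

[1] `<rect>` rectangle, #000000→cut S881 F792: (39.28,89.56) → (186.42,89.56) → (186.42,9.70) → (39.28,9.70) → (39.28,89.56) (closed)

[2] `<polygon>` rectangle, #000000→cut S881 F792: (80.07,79.22) → (236.73,79.22) → (236.73,70.96) → (80.07,70.96) → (80.07,79.22) (closed)

[3] `<polygon>` rectangle, #000000→cut S881 F792: (12.53,77.11) → (141.06,77.11) → (141.06,21.70) → (12.53,21.70) → (12.53,77.11) (closed)

[4] `<path>` closed polygon, #000000→cut S881 F792: (132.65,80.75) → (258.86,61.32) → (144.19,9.31) → (132.65,80.75) (closed)

[5] `<path>` quadratic bezier, #000000→cut S881 F792: (338.11,22.48) → (313.64,15.48) → (286.71,11.05) → (257.34,9.20) → (225.51,9.93) → (191.22,13.24)

[6] `<circle>` circle, #000000→cut S881 F792: (345.67,20.00) → (343.53,26.58) → (337.93,30.65) → (331.01,30.65) → (325.41,26.58) → (323.27,20.00) → (325.41,13.42) → (331.01,9.35) → (337.93,9.35) → (343.53,13.42) → (345.67,20.00) (closed)

[7] `<path>` cubic bezier, #000000→cut S881 F792: (164.55,33.61) → (176.51,48.04) → (195.77,64.54) → (216.30,80.08) → (232.04,91.63) → (236.97,96.15)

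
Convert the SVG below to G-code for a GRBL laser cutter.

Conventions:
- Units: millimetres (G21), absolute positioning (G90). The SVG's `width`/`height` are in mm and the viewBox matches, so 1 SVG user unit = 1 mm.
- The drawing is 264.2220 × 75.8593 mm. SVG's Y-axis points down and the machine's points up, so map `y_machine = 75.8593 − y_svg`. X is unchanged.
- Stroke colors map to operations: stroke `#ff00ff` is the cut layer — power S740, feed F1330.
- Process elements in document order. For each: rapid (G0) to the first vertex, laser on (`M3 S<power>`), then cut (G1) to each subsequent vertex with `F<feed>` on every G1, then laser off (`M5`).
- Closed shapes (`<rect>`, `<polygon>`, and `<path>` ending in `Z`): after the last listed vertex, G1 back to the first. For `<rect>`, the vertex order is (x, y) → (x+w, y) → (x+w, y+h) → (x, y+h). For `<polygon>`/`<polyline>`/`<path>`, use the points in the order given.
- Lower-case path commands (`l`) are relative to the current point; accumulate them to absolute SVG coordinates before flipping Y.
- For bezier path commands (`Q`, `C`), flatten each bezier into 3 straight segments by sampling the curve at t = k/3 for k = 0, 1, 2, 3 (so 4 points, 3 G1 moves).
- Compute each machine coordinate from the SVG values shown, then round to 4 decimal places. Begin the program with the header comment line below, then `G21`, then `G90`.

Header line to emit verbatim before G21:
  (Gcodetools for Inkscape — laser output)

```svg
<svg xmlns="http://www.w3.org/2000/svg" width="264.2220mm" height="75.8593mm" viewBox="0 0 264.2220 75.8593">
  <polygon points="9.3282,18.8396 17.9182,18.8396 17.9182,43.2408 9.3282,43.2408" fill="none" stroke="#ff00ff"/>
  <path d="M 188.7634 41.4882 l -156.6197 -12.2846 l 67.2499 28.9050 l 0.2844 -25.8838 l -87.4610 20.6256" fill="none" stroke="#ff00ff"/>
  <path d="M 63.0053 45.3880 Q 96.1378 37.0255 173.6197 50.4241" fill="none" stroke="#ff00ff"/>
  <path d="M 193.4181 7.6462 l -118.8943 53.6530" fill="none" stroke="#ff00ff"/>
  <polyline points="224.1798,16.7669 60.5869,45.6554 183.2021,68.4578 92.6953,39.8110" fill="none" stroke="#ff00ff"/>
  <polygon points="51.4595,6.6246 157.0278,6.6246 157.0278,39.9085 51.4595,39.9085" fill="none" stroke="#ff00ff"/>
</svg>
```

(Gcodetools for Inkscape — laser output)
G21
G90
G0 X9.3282 Y57.0197
M3 S740
G1 X17.9182 Y57.0197 F1330
G1 X17.9182 Y32.6185 F1330
G1 X9.3282 Y32.6185 F1330
G1 X9.3282 Y57.0197 F1330
M5
G0 X188.7634 Y34.3711
M3 S740
G1 X32.1437 Y46.6557 F1330
G1 X99.3936 Y17.7507 F1330
G1 X99.6780 Y43.6345 F1330
G1 X12.2170 Y23.0089 F1330
M5
G0 X63.0053 Y30.4713
M3 S740
G1 X90.0213 Y33.6284 F1330
G1 X126.8928 Y31.9497 F1330
G1 X173.6197 Y25.4352 F1330
M5
G0 X193.4181 Y68.2131
M3 S740
G1 X74.5238 Y14.5601 F1330
M5
G0 X224.1798 Y59.0924
M3 S740
G1 X60.5869 Y30.2039 F1330
G1 X183.2021 Y7.4015 F1330
G1 X92.6953 Y36.0483 F1330
M5
G0 X51.4595 Y69.2347
M3 S740
G1 X157.0278 Y69.2347 F1330
G1 X157.0278 Y35.9508 F1330
G1 X51.4595 Y35.9508 F1330
G1 X51.4595 Y69.2347 F1330
M5

viewBox `0 0 264.2220 75.8593` with mm width/height → 1 unit = 1 mm. Flip: y_m = 75.8593 − y_svg.

**Shape 1** — `<polygon>` rectangle, stroke `#ff00ff` → cut (S740, F1330). Machine vertices: (9.3282,57.0197) → (17.9182,57.0197) → (17.9182,32.6185) → (9.3282,32.6185) → (9.3282,57.0197). Closed: final G1 returns to the first vertex.

**Shape 2** — `<path>` open polyline, stroke `#ff00ff` → cut (S740, F1330). Machine vertices: (188.7634,34.3711) → (32.1437,46.6557) → (99.3936,17.7507) → (99.6780,43.6345) → (12.2170,23.0089). Open path.

**Shape 3** — `<path>` quadratic bezier, stroke `#ff00ff` → cut (S740, F1330). Control points (SVG): P0=(63.0053,45.3880), P1=(96.1378,37.0255), P2=(173.6197,50.4241); sampled at t=k/3. Machine vertices: (63.0053,30.4713) → (90.0213,33.6284) → (126.8928,31.9497) → (173.6197,25.4352). Open path.

**Shape 4** — `<path>` line segment, stroke `#ff00ff` → cut (S740, F1330). Machine vertices: (193.4181,68.2131) → (74.5238,14.5601). Open path.

**Shape 5** — `<polyline>` open polyline, stroke `#ff00ff` → cut (S740, F1330). Machine vertices: (224.1798,59.0924) → (60.5869,30.2039) → (183.2021,7.4015) → (92.6953,36.0483). Open path.

**Shape 6** — `<polygon>` rectangle, stroke `#ff00ff` → cut (S740, F1330). Machine vertices: (51.4595,69.2347) → (157.0278,69.2347) → (157.0278,35.9508) → (51.4595,35.9508) → (51.4595,69.2347). Closed: final G1 returns to the first vertex.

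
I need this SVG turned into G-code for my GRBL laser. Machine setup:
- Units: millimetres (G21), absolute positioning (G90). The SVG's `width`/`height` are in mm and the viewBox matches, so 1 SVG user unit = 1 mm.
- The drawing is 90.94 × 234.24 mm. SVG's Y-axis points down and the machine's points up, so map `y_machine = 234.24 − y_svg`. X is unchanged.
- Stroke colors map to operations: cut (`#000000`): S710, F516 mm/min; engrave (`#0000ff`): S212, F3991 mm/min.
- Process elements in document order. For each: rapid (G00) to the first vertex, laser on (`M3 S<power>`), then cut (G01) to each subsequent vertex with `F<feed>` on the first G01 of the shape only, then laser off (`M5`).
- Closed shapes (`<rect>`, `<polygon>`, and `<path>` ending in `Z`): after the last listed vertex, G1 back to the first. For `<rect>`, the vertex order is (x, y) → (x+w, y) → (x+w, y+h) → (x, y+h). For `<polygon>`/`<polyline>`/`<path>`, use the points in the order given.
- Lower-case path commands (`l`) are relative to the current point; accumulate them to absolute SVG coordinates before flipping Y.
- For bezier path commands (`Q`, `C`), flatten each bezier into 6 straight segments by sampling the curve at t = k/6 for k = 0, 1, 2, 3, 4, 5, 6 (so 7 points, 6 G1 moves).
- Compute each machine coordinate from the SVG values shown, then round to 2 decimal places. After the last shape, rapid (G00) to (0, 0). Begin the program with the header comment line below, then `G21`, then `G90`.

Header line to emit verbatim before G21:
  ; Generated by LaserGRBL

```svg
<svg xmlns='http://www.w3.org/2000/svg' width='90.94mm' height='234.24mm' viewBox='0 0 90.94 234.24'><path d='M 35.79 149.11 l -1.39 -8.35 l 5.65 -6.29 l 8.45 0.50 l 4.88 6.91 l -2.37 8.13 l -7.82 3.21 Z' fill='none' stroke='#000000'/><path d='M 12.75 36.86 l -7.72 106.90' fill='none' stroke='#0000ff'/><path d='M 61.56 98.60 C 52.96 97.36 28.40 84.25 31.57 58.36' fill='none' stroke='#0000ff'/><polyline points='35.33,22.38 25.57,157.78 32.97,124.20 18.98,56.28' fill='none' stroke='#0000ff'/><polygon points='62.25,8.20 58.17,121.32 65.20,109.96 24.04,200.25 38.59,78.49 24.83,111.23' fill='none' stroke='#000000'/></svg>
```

; Generated by LaserGRBL
G21
G90
G00 X35.79 Y85.13
M3 S710
G01 X34.40 Y93.48 F516
G01 X40.05 Y99.77
G01 X48.50 Y99.27
G01 X53.38 Y92.36
G01 X51.01 Y84.23
G01 X43.19 Y81.02
G01 X35.79 Y85.13
M5
G00 X12.75 Y197.38
M3 S212
G01 X5.03 Y90.48 F3991
M5
G00 X61.56 Y135.64
M3 S212
G01 X56.13 Y137.25 F3991
G01 X49.26 Y140.87
G01 X42.15 Y146.52
G01 X36.03 Y154.22
G01 X32.09 Y164.00
G01 X31.57 Y175.88
M5
G00 X35.33 Y211.86
M3 S212
G01 X25.57 Y76.46 F3991
G01 X32.97 Y110.04
G01 X18.98 Y177.96
M5
G00 X62.25 Y226.04
M3 S710
G01 X58.17 Y112.92 F516
G01 X65.20 Y124.28
G01 X24.04 Y33.99
G01 X38.59 Y155.75
G01 X24.83 Y123.01
G01 X62.25 Y226.04
M5
G00 X0.00 Y0.00

Since the viewBox matches the mm dimensions, user units are millimetres directly. The only transform is the Y-flip y_m = 234.24 − y_svg.

Shape 1 is a regular polygon drawn with `<path>`. Its stroke #000000 means cut at S710, F516. After flipping Y the toolpath is (35.79,85.13) → (34.40,93.48) → (40.05,99.77) → (48.50,99.27) → (53.38,92.36) → (51.01,84.23) → (43.19,81.02) → (35.79,85.13), returning to the start.

Shape 2 is a line segment drawn with `<path>`. Its stroke #0000ff means engrave at S212, F3991. After flipping Y the toolpath is (12.75,197.38) → (5.03,90.48).

Shape 3 is a cubic bezier drawn with `<path>`. Its stroke #0000ff means engrave at S212, F3991. After flipping Y the toolpath is (61.56,135.64) → (56.13,137.25) → (49.26,140.87) → (42.15,146.52) → (36.03,154.22) → (32.09,164.00) → (31.57,175.88).

Shape 4 is a open polyline drawn with `<polyline>`. Its stroke #0000ff means engrave at S212, F3991. After flipping Y the toolpath is (35.33,211.86) → (25.57,76.46) → (32.97,110.04) → (18.98,177.96).

Shape 5 is a closed polygon drawn with `<polygon>`. Its stroke #000000 means cut at S710, F516. After flipping Y the toolpath is (62.25,226.04) → (58.17,112.92) → (65.20,124.28) → (24.04,33.99) → (38.59,155.75) → (24.83,123.01) → (62.25,226.04), returning to the start.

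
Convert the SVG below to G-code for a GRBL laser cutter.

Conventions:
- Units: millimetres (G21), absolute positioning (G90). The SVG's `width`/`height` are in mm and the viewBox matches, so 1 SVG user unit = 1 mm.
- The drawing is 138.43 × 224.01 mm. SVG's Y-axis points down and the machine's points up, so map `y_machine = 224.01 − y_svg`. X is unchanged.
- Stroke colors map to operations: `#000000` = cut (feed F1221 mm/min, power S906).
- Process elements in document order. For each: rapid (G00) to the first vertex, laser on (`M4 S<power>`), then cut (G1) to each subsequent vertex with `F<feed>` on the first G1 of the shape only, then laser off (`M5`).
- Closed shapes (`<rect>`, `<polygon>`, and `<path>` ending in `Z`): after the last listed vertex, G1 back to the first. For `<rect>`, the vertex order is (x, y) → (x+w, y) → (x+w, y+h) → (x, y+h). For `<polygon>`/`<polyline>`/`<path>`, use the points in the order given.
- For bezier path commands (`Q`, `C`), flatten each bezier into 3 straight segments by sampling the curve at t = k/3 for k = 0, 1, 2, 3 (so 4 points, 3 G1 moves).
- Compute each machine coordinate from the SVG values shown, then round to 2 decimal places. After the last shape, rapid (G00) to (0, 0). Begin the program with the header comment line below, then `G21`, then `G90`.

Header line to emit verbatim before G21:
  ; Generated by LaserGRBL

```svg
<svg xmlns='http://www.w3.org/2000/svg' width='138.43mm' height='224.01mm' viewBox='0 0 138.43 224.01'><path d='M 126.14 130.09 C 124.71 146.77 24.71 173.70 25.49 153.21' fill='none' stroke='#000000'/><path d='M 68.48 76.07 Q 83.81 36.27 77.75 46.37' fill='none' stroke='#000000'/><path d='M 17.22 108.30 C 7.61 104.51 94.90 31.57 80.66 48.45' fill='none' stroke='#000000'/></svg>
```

Since the viewBox matches the mm dimensions, user units are millimetres directly. The only transform is the Y-flip y_m = 224.01 − y_svg.

Shape 1 is a cubic bezier drawn with `<path>`. Its stroke #000000 means cut at S906, F1221. After flipping Y the toolpath is (126.14,93.92) → (99.24,75.96) → (50.92,63.98) → (25.49,70.80).

Shape 2 is a quadratic bezier drawn with `<path>`. Its stroke #000000 means cut at S906, F1221. After flipping Y the toolpath is (68.48,147.94) → (76.32,168.93) → (79.41,178.83) → (77.75,177.64).

Shape 3 is a cubic bezier drawn with `<path>`. Its stroke #000000 means cut at S906, F1221. After flipping Y the toolpath is (17.22,115.71) → (32.56,136.66) → (68.41,168.39) → (80.66,175.56).

; Generated by LaserGRBL
G21
G90
G00 X126.14 Y93.92
M4 S906
G1 X99.24 Y75.96 F1221
G1 X50.92 Y63.98
G1 X25.49 Y70.80
M5
G00 X68.48 Y147.94
M4 S906
G1 X76.32 Y168.93 F1221
G1 X79.41 Y178.83
G1 X77.75 Y177.64
M5
G00 X17.22 Y115.71
M4 S906
G1 X32.56 Y136.66 F1221
G1 X68.41 Y168.39
G1 X80.66 Y175.56
M5
G00 X0.00 Y0.00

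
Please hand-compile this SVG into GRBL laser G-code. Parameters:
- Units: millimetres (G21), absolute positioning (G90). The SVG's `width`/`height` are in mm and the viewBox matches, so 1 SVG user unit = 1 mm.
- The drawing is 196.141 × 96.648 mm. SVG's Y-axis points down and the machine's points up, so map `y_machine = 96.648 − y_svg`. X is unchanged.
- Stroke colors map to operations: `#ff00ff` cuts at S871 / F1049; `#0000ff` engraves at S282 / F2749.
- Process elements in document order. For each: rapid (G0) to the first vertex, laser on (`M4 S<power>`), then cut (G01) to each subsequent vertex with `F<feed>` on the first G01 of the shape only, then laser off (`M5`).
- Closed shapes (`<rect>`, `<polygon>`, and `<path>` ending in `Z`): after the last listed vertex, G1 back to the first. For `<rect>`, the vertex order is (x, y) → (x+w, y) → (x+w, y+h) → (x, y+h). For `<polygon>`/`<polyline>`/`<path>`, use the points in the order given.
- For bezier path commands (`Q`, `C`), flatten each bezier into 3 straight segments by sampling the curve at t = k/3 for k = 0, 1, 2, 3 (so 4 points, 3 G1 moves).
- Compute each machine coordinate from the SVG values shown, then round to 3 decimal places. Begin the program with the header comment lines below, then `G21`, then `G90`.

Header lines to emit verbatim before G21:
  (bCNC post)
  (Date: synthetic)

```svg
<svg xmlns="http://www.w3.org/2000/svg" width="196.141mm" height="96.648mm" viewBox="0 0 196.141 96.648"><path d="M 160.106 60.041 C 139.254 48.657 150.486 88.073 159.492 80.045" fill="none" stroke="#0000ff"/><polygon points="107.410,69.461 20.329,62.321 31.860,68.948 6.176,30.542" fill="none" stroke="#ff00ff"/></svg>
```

Since the viewBox matches the mm dimensions, user units are millimetres directly. The only transform is the Y-flip y_m = 96.648 − y_svg.

Shape 1 is a cubic bezier drawn with `<path>`. Its stroke #0000ff means engrave at S282, F2749. After flipping Y the toolpath is (160.106,36.607) → (148.678,34.696) → (151.015,20.751) → (159.492,16.603).

Shape 2 is a closed polygon drawn with `<polygon>`. Its stroke #ff00ff means cut at S871, F1049. After flipping Y the toolpath is (107.410,27.187) → (20.329,34.327) → (31.860,27.700) → (6.176,66.106) → (107.410,27.187), returning to the start.

(bCNC post)
(Date: synthetic)
G21
G90
G0 X160.106 Y36.607
M4 S282
G01 X148.678 Y34.696 F2749
G01 X151.015 Y20.751
G01 X159.492 Y16.603
M5
G0 X107.410 Y27.187
M4 S871
G01 X20.329 Y34.327 F1049
G01 X31.860 Y27.700
G01 X6.176 Y66.106
G01 X107.410 Y27.187
M5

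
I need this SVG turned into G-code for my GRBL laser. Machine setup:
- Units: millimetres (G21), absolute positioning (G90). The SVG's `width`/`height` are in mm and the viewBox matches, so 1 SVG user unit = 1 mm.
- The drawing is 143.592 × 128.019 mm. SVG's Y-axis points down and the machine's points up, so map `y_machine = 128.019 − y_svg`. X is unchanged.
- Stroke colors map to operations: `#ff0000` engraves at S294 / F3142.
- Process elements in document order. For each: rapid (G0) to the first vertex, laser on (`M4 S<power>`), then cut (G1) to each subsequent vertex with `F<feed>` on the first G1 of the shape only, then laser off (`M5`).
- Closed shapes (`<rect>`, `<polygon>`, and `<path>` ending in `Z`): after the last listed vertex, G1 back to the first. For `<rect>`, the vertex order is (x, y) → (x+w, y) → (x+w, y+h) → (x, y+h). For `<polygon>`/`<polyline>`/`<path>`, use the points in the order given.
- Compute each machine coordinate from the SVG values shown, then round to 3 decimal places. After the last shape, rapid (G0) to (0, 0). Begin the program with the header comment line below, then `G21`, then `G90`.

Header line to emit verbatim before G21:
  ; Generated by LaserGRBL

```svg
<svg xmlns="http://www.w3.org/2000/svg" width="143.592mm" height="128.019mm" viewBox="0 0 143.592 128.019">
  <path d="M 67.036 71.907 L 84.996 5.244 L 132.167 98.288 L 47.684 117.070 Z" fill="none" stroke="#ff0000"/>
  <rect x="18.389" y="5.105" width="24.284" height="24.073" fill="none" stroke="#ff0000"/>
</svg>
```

; Generated by LaserGRBL
G21
G90
G0 X67.036 Y56.112
M4 S294
G1 X84.996 Y122.775 F3142
G1 X132.167 Y29.731
G1 X47.684 Y10.949
G1 X67.036 Y56.112
M5
G0 X18.389 Y122.914
M4 S294
G1 X42.673 Y122.914 F3142
G1 X42.673 Y98.841
G1 X18.389 Y98.841
G1 X18.389 Y122.914
M5
G0 X0.000 Y0.000

Since the viewBox matches the mm dimensions, user units are millimetres directly. The only transform is the Y-flip y_m = 128.019 − y_svg.

Shape 1 is a closed polygon drawn with `<path>`. Its stroke #ff0000 means engrave at S294, F3142. After flipping Y the toolpath is (67.036,56.112) → (84.996,122.775) → (132.167,29.731) → (47.684,10.949) → (67.036,56.112), returning to the start.

Shape 2 is a rectangle drawn with `<rect>`. Its stroke #ff0000 means engrave at S294, F3142. After flipping Y the toolpath is (18.389,122.914) → (42.673,122.914) → (42.673,98.841) → (18.389,98.841) → (18.389,122.914), returning to the start.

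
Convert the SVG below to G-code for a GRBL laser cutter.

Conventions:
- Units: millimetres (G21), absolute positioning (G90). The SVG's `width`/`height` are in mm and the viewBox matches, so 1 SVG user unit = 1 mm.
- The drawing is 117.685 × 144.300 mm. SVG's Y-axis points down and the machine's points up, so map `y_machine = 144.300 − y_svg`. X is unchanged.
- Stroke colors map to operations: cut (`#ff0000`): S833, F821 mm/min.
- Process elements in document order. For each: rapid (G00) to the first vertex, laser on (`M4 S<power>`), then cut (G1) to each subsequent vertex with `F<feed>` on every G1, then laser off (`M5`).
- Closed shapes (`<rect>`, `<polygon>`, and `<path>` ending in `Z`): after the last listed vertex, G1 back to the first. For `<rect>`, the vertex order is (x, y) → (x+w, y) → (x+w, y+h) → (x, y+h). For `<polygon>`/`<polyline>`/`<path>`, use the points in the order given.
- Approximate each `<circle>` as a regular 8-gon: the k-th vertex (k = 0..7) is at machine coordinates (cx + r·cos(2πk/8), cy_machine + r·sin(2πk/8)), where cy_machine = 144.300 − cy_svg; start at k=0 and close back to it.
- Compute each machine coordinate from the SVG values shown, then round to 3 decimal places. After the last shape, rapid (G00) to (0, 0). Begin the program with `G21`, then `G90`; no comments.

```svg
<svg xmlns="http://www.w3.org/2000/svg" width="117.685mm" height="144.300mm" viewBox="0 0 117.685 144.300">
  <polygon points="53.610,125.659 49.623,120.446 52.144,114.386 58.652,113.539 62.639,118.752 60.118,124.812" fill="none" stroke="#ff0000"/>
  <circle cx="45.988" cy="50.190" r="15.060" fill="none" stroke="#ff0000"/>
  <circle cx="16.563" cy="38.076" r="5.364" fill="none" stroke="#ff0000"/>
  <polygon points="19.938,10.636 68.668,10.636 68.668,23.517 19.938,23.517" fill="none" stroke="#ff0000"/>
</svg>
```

viewBox `0 0 117.685 144.300` with mm width/height → 1 unit = 1 mm. Flip: y_m = 144.300 − y_svg.

**Shape 1** — `<polygon>` regular polygon, stroke `#ff0000` → cut (S833, F821). Machine vertices: (53.610,18.641) → (49.623,23.854) → (52.144,29.914) → (58.652,30.761) → (62.639,25.548) → (60.118,19.488) → (53.610,18.641). Closed: final G1 returns to the first vertex.

**Shape 2** — `<circle>` circle, stroke `#ff0000` → cut (S833, F821). Machine vertices: (61.048,94.110) → (56.637,104.759) → (45.988,109.170) → (35.339,104.759) → (30.928,94.110) → (35.339,83.461) → (45.988,79.050) → (56.637,83.461) → (61.048,94.110). Closed: final G1 returns to the first vertex.

**Shape 3** — `<circle>` circle, stroke `#ff0000` → cut (S833, F821). Machine vertices: (21.927,106.224) → (20.356,110.017) → (16.563,111.588) → (12.770,110.017) → (11.199,106.224) → (12.770,102.431) → (16.563,100.860) → (20.356,102.431) → (21.927,106.224). Closed: final G1 returns to the first vertex.

**Shape 4** — `<polygon>` rectangle, stroke `#ff0000` → cut (S833, F821). Machine vertices: (19.938,133.664) → (68.668,133.664) → (68.668,120.783) → (19.938,120.783) → (19.938,133.664). Closed: final G1 returns to the first vertex.

G21
G90
G00 X53.610 Y18.641
M4 S833
G1 X49.623 Y23.854 F821
G1 X52.144 Y29.914 F821
G1 X58.652 Y30.761 F821
G1 X62.639 Y25.548 F821
G1 X60.118 Y19.488 F821
G1 X53.610 Y18.641 F821
M5
G00 X61.048 Y94.110
M4 S833
G1 X56.637 Y104.759 F821
G1 X45.988 Y109.170 F821
G1 X35.339 Y104.759 F821
G1 X30.928 Y94.110 F821
G1 X35.339 Y83.461 F821
G1 X45.988 Y79.050 F821
G1 X56.637 Y83.461 F821
G1 X61.048 Y94.110 F821
M5
G00 X21.927 Y106.224
M4 S833
G1 X20.356 Y110.017 F821
G1 X16.563 Y111.588 F821
G1 X12.770 Y110.017 F821
G1 X11.199 Y106.224 F821
G1 X12.770 Y102.431 F821
G1 X16.563 Y100.860 F821
G1 X20.356 Y102.431 F821
G1 X21.927 Y106.224 F821
M5
G00 X19.938 Y133.664
M4 S833
G1 X68.668 Y133.664 F821
G1 X68.668 Y120.783 F821
G1 X19.938 Y120.783 F821
G1 X19.938 Y133.664 F821
M5
G00 X0.000 Y0.000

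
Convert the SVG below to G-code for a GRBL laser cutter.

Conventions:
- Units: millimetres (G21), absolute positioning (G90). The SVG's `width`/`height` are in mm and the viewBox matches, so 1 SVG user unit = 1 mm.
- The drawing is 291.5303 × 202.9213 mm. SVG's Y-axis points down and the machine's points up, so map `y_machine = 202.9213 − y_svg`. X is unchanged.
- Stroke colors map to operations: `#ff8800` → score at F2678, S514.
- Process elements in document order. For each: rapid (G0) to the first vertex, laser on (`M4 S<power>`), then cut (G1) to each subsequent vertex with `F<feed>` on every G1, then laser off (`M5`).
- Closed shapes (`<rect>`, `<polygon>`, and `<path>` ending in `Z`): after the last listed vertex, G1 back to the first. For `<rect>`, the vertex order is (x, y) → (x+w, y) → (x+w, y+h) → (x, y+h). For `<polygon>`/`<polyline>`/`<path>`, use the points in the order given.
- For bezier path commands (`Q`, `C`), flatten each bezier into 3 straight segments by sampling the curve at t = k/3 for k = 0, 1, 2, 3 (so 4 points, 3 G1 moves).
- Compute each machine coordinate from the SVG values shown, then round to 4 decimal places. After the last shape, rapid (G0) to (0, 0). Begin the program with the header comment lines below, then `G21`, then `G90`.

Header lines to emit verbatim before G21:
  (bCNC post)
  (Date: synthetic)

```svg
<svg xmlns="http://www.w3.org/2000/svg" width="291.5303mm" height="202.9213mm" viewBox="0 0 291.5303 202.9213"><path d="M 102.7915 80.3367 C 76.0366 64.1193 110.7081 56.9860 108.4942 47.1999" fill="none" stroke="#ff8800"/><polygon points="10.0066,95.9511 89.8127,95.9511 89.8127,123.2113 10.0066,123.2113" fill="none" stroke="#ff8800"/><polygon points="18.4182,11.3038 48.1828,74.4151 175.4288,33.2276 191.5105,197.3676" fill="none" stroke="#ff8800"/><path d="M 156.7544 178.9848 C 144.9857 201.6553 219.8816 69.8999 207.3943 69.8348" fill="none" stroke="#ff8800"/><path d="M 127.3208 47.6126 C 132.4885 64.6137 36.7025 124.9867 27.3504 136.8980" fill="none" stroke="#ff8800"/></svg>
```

Since the viewBox matches the mm dimensions, user units are millimetres directly. The only transform is the Y-flip y_m = 202.9213 − y_svg.

Shape 1 is a cubic bezier drawn with `<path>`. Its stroke #ff8800 means score at S514, F2678. After flipping Y the toolpath is (102.7915,122.5846) → (92.8709,136.2087) → (102.0541,146.3849) → (108.4942,155.7214).

Shape 2 is a rectangle drawn with `<polygon>`. Its stroke #ff8800 means score at S514, F2678. After flipping Y the toolpath is (10.0066,106.9702) → (89.8127,106.9702) → (89.8127,79.7100) → (10.0066,79.7100) → (10.0066,106.9702), returning to the start.

Shape 3 is a closed polygon drawn with `<polygon>`. Its stroke #ff8800 means score at S514, F2678. After flipping Y the toolpath is (18.4182,191.6175) → (48.1828,128.5062) → (175.4288,169.6937) → (191.5105,5.5537) → (18.4182,191.6175), returning to the start.

Shape 4 is a cubic bezier drawn with `<path>`. Its stroke #ff8800 means score at S514, F2678. After flipping Y the toolpath is (156.7544,23.9365) → (167.4277,42.1444) → (197.2001,99.7215) → (207.3943,133.0865).

Shape 5 is a cubic bezier drawn with `<path>`. Its stroke #ff8800 means score at S514, F2678. After flipping Y the toolpath is (127.3208,155.3087) → (105.7775,127.2515) → (58.5735,90.6873) → (27.3504,66.0233).

(bCNC post)
(Date: synthetic)
G21
G90
G0 X102.7915 Y122.5846
M4 S514
G1 X92.8709 Y136.2087 F2678
G1 X102.0541 Y146.3849 F2678
G1 X108.4942 Y155.7214 F2678
M5
G0 X10.0066 Y106.9702
M4 S514
G1 X89.8127 Y106.9702 F2678
G1 X89.8127 Y79.7100 F2678
G1 X10.0066 Y79.7100 F2678
G1 X10.0066 Y106.9702 F2678
M5
G0 X18.4182 Y191.6175
M4 S514
G1 X48.1828 Y128.5062 F2678
G1 X175.4288 Y169.6937 F2678
G1 X191.5105 Y5.5537 F2678
G1 X18.4182 Y191.6175 F2678
M5
G0 X156.7544 Y23.9365
M4 S514
G1 X167.4277 Y42.1444 F2678
G1 X197.2001 Y99.7215 F2678
G1 X207.3943 Y133.0865 F2678
M5
G0 X127.3208 Y155.3087
M4 S514
G1 X105.7775 Y127.2515 F2678
G1 X58.5735 Y90.6873 F2678
G1 X27.3504 Y66.0233 F2678
M5
G0 X0.0000 Y0.0000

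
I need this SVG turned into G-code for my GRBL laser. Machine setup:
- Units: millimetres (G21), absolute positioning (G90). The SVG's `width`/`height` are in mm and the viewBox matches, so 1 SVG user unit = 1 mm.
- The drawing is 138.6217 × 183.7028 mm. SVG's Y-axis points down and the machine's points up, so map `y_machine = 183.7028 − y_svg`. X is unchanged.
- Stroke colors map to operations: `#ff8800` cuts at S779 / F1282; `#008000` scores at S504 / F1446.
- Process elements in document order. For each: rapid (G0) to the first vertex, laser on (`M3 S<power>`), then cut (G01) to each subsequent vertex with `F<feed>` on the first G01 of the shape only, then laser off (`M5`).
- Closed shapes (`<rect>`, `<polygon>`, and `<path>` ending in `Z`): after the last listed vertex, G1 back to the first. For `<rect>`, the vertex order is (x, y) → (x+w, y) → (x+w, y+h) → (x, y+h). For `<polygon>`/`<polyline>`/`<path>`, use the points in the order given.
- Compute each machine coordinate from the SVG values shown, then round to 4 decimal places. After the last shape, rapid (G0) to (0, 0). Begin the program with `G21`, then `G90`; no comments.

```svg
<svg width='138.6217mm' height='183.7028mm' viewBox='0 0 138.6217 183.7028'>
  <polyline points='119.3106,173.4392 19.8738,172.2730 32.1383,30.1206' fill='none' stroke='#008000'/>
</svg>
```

viewBox `0 0 138.6217 183.7028` with mm width/height → 1 unit = 1 mm. Flip: y_m = 183.7028 − y_svg.

**Shape 1** — `<polyline>` open polyline, stroke `#008000` → score (S504, F1446). Machine vertices: (119.3106,10.2636) → (19.8738,11.4298) → (32.1383,153.5822). Open path.

G21
G90
G0 X119.3106 Y10.2636
M3 S504
G01 X19.8738 Y11.4298 F1446
G01 X32.1383 Y153.5822
M5
G0 X0.0000 Y0.0000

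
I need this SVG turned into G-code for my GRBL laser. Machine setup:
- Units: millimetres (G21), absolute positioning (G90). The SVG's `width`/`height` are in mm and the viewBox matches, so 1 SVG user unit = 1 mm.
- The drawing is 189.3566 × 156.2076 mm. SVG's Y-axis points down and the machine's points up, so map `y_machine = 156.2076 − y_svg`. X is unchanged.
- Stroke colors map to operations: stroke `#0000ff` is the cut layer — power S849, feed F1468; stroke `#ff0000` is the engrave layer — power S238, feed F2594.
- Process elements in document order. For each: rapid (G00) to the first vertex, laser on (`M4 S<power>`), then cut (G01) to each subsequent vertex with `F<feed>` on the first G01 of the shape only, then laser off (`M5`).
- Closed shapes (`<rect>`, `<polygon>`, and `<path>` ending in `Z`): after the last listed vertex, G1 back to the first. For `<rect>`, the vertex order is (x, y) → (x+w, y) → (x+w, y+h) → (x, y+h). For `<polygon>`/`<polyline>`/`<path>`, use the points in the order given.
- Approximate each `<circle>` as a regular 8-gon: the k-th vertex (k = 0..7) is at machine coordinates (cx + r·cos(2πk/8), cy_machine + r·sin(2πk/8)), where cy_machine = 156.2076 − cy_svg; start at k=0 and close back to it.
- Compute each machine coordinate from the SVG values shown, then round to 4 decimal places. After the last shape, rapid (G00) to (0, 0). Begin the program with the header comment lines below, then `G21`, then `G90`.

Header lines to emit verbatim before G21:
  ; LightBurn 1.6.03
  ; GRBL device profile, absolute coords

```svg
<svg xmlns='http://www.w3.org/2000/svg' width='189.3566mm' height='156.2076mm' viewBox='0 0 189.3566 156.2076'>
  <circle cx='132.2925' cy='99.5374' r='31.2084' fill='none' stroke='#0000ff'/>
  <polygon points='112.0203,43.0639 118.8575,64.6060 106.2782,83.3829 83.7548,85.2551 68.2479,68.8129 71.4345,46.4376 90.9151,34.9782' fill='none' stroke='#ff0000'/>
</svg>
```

Since the viewBox matches the mm dimensions, user units are millimetres directly. The only transform is the Y-flip y_m = 156.2076 − y_svg.

Shape 1 is a circle drawn with `<circle>`. Its stroke #0000ff means cut at S849, F1468. After flipping Y the toolpath is (163.5009,56.6702) → (154.3602,78.7379) → (132.2925,87.8786) → (110.2248,78.7379) → (101.0841,56.6702) → (110.2248,34.6025) → (132.2925,25.4618) → (154.3602,34.6025) → (163.5009,56.6702), returning to the start.

Shape 2 is a regular polygon drawn with `<polygon>`. Its stroke #ff0000 means engrave at S238, F2594. After flipping Y the toolpath is (112.0203,113.1437) → (118.8575,91.6016) → (106.2782,72.8247) → (83.7548,70.9525) → (68.2479,87.3947) → (71.4345,109.7700) → (90.9151,121.2294) → (112.0203,113.1437), returning to the start.

; LightBurn 1.6.03
; GRBL device profile, absolute coords
G21
G90
G00 X163.5009 Y56.6702
M4 S849
G01 X154.3602 Y78.7379 F1468
G01 X132.2925 Y87.8786
G01 X110.2248 Y78.7379
G01 X101.0841 Y56.6702
G01 X110.2248 Y34.6025
G01 X132.2925 Y25.4618
G01 X154.3602 Y34.6025
G01 X163.5009 Y56.6702
M5
G00 X112.0203 Y113.1437
M4 S238
G01 X118.8575 Y91.6016 F2594
G01 X106.2782 Y72.8247
G01 X83.7548 Y70.9525
G01 X68.2479 Y87.3947
G01 X71.4345 Y109.7700
G01 X90.9151 Y121.2294
G01 X112.0203 Y113.1437
M5
G00 X0.0000 Y0.0000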